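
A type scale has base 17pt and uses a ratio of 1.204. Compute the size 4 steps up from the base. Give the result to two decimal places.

35.72pt

Each step on a modular scale multiplies by the ratio, so the size n steps from the base is base × ratioⁿ.
17.0 × 1.204⁴ = 17.0 × 2.10139 ≈ 35.72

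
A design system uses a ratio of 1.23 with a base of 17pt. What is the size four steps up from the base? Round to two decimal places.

38.91pt

17.0 × 1.23⁴ = 17.0 × 2.28887 ≈ 38.91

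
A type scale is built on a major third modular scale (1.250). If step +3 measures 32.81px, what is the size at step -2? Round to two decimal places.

32.81 ÷ 1.250⁵ = 32.81 ÷ 3.05176 ≈ 10.751

10.75px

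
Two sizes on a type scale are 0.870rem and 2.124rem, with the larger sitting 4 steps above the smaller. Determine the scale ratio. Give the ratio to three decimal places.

r⁴ = 2.124 / 0.870, so r = (2.124/0.870)^(1/4).
r = 2.4414^(1/4) ≈ 1.2500

1.250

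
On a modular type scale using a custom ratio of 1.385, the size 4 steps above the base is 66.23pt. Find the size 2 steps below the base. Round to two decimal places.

9.38pt

The gap is -2 − (4) = -6 steps, so the factor is 1.385^-6.
66.23 ÷ 1.385⁶ = 66.23 ÷ 7.05828 ≈ 9.383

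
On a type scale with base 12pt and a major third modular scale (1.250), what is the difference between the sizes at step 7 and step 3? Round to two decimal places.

Step 3: 12.0 × 1.250³ = 23.4375pt
Step 7: 12.0 × 1.250⁷ = 57.2205pt
Difference: 57.2205 − 23.4375 = 33.7830pt

33.78pt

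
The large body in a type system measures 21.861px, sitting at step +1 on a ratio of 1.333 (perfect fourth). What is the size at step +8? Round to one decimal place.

21.861 × 1.333⁷ = 21.861 × 7.47844 ≈ 163.486

163.5px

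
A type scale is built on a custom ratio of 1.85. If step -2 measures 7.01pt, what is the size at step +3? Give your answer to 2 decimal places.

7.01 × 1.85⁵ = 7.01 × 21.66999 ≈ 151.907

151.91pt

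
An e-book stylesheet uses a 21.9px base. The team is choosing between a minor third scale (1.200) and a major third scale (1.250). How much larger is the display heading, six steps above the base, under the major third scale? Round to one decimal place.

Minor third: 21.9 × 1.200⁶ = 65.393px
Major third: 21.9 × 1.250⁶ = 83.542px
Difference: 83.542 − 65.393 = 18.149px

18.1px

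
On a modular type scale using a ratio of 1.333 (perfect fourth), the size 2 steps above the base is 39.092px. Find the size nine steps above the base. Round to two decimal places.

39.092 × 1.333⁷ = 39.092 × 7.47844 ≈ 292.347

292.35px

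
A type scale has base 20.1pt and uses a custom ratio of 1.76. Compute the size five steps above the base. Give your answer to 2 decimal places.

339.44pt

Each step on a modular scale multiplies by the ratio, so the size n steps from the base is base × ratioⁿ.
20.1 × 1.76⁵ = 20.1 × 16.88742 ≈ 339.44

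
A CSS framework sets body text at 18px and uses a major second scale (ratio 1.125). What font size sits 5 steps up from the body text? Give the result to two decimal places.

Each step on a modular scale multiplies by the ratio, so the size n steps from the base is base × ratioⁿ.
18.0 × 1.125⁵ = 18.0 × 1.80203 ≈ 32.44

32.44px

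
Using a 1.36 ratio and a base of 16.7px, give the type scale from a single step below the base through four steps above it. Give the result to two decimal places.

Step -1: 16.7 ÷ 1.36 = 12.28
Step 0: 16.7px
Step 1: 16.7 × 1.36 = 22.71
Step 2: 16.7 × 1.36² = 30.89
Step 3: 16.7 × 1.36³ = 42.01
Step 4: 16.7 × 1.36⁴ = 57.13

12.28px, 16.70px, 22.71px, 30.89px, 42.01px, 57.13px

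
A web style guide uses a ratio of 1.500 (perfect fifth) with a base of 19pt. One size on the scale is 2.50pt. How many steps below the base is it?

5

1.500ⁿ = 19 / 2.50 = 7.6000
n = ln(7.6000) / ln(1.500) = 2.0281 / 0.4055 ≈ 5.00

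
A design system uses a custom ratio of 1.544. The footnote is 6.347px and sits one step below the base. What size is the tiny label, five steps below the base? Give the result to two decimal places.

6.347 ÷ 1.544⁴ = 6.347 ÷ 5.68315 ≈ 1.117

1.12px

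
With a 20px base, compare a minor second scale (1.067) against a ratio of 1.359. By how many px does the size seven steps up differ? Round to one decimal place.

Minor second: 20.0 × 1.067⁷ = 31.491px
At 1.359: 20.0 × 1.359⁷ = 171.225px
Difference: 171.225 − 31.491 = 139.734px

139.7px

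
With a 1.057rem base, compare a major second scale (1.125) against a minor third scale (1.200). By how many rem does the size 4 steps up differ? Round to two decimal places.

0.50rem

Major second: 1.057 × 1.125⁴ = 1.6931rem
Minor third: 1.057 × 1.200⁴ = 2.1918rem
Difference: 2.1918 − 1.6931 = 0.4987rem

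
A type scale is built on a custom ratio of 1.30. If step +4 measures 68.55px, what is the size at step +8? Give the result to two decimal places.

195.79px

68.55 × 1.30⁴ = 68.55 × 2.85610 ≈ 195.786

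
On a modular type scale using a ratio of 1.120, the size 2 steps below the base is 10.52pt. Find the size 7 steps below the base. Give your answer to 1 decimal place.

10.52 ÷ 1.120⁵ = 10.52 ÷ 1.76234 ≈ 5.969

6.0pt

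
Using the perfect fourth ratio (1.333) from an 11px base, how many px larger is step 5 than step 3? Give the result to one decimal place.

Step 3: 11.0 × 1.333³ = 26.055px
Step 5: 11.0 × 1.333⁵ = 46.296px
Difference: 46.296 − 26.055 = 20.241px

20.2px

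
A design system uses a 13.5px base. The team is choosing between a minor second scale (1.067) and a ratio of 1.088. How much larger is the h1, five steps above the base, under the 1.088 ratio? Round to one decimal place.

Minor second: 13.5 × 1.067⁵ = 18.670px
At 1.088: 13.5 × 1.088⁵ = 20.582px
Difference: 20.582 − 18.670 = 1.912px

1.9px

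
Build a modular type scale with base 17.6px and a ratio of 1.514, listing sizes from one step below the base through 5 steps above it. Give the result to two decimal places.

11.62px, 17.60px, 26.65px, 40.34px, 61.08px, 92.47px, 140.00px

Step -1: 17.6 ÷ 1.514 = 11.62
Step 0: 17.6px
Step 1: 17.6 × 1.514 = 26.65
Step 2: 17.6 × 1.514² = 40.34
Step 3: 17.6 × 1.514³ = 61.08
Step 4: 17.6 × 1.514⁴ = 92.47
Step 5: 17.6 × 1.514⁵ = 140.00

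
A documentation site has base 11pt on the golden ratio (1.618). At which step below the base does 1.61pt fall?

1.618ⁿ = 11 / 1.61 = 6.8323
n = ln(6.8323) / ln(1.618) = 1.9217 / 0.4812 ≈ 3.99

4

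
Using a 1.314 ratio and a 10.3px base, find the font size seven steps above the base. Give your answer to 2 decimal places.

Every step multiplies by the scale ratio.
10.3 × 1.314⁷ = 10.3 × 6.76344 ≈ 69.66

69.66px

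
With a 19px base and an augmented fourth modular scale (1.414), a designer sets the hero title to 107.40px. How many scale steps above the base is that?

5

1.414ⁿ = 107.40 / 19 = 5.6526
n = ln(5.6526) / ln(1.414) = 1.7321 / 0.3464 ≈ 5.00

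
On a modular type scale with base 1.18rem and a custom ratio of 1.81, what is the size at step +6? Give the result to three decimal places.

41.491rem

1.18 × 1.81⁶ = 1.18 × 35.16183 ≈ 41.491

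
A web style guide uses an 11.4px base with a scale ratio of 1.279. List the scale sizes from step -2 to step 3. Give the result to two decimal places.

Step -2: 11.4 ÷ 1.279² = 6.97
Step -1: 11.4 ÷ 1.279 = 8.91
Step 0: 11.4px
Step 1: 11.4 × 1.279 = 14.58
Step 2: 11.4 × 1.279² = 18.65
Step 3: 11.4 × 1.279³ = 23.85

6.97px, 8.91px, 11.40px, 14.58px, 18.65px, 23.85px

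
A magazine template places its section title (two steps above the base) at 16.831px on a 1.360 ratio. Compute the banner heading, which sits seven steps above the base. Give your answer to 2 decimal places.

Moving from step +2 to step +7 is 5 steps up, so multiply by r⁵.
16.831 × 1.360⁵ = 16.831 × 4.65259 ≈ 78.308

78.31px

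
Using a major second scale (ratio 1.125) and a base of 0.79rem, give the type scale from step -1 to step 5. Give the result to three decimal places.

0.702rem, 0.790rem, 0.889rem, 1.000rem, 1.125rem, 1.265rem, 1.424rem

Step -1: 0.79 ÷ 1.125 = 0.702
Step 0: 0.79rem
Step 1: 0.79 × 1.125 = 0.889
Step 2: 0.79 × 1.125² = 1.000
Step 3: 0.79 × 1.125³ = 1.125
Step 4: 0.79 × 1.125⁴ = 1.265
Step 5: 0.79 × 1.125⁵ = 1.424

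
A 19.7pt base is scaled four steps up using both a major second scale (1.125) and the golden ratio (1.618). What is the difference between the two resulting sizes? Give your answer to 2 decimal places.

Major second: 19.7 × 1.125⁴ = 31.5556pt
Golden ratio: 19.7 × 1.618⁴ = 135.0145pt
Difference: 135.0145 − 31.5556 = 103.4589pt

103.46pt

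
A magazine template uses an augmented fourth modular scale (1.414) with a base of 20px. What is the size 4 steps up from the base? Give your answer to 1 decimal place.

Each step on a modular scale multiplies by the ratio, so the size n steps from the base is base × ratioⁿ.
20.0 × 1.414⁴ = 20.0 × 3.99758 ≈ 79.95

80.0px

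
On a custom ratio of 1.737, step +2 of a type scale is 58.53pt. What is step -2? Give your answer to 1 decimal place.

6.4pt

58.53 ÷ 1.737⁴ = 58.53 ÷ 9.10331 ≈ 6.430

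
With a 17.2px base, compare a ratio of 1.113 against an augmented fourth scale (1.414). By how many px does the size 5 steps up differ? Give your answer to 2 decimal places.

67.85px

At 1.113: 17.2 × 1.113⁵ = 29.3768px
Augmented fourth: 17.2 × 1.414⁵ = 97.2244px
Difference: 97.2244 − 29.3768 = 67.8476px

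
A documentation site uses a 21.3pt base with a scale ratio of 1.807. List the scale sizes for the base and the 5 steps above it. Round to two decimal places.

Step 0: 21.3pt
Step 1: 21.3 × 1.807 = 38.49
Step 2: 21.3 × 1.807² = 69.55
Step 3: 21.3 × 1.807³ = 125.68
Step 4: 21.3 × 1.807⁴ = 227.10
Step 5: 21.3 × 1.807⁵ = 410.37

21.30pt, 38.49pt, 69.55pt, 125.68pt, 227.10pt, 410.37pt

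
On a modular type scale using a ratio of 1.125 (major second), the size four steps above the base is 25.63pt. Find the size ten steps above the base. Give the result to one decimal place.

The gap is 10 − (4) = 6 steps, so the factor is 1.125^6.
25.63 × 1.125⁶ = 25.63 × 2.02729 ≈ 51.959

52.0pt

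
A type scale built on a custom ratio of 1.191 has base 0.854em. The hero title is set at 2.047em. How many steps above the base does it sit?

1.191ⁿ = 2.047 / 0.854 = 2.3970
n = ln(2.3970) / ln(1.191) = 0.8742 / 0.1748 ≈ 5.00

5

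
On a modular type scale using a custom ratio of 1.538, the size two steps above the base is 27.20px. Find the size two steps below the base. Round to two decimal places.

The gap is -2 − (2) = -4 steps, so the factor is 1.538^-4.
27.20 ÷ 1.538⁴ = 27.20 ÷ 5.59533 ≈ 4.861

4.86px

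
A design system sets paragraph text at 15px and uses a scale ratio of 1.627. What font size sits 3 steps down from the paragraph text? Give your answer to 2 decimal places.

Each step on a modular scale multiplies by the ratio, so the size n steps from the base is base × ratioⁿ.
15.0 ÷ 1.627³ = 15.0 ÷ 4.30688 ≈ 3.48

3.48px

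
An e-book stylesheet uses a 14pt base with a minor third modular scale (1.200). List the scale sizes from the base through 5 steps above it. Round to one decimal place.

14.0pt, 16.8pt, 20.2pt, 24.2pt, 29.0pt, 34.8pt

Step 0: 14pt
Step 1: 14.0 × 1.200 = 16.8
Step 2: 14.0 × 1.200² = 20.2
Step 3: 14.0 × 1.200³ = 24.2
Step 4: 14.0 × 1.200⁴ = 29.0
Step 5: 14.0 × 1.200⁵ = 34.8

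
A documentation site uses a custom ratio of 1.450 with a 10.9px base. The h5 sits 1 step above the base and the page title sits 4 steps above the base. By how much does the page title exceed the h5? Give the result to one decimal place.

Step 1: 10.9 × 1.450 = 15.805px
Step 4: 10.9 × 1.450⁴ = 48.184px
Difference: 48.184 − 15.805 = 32.379px

32.4px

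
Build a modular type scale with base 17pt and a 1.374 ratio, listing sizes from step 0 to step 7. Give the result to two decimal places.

17.00pt, 23.36pt, 32.09pt, 44.10pt, 60.59pt, 83.25pt, 114.39pt, 157.17pt

Step 0: 17pt
Step 1: 17.0 × 1.374 = 23.36
Step 2: 17.0 × 1.374² = 32.09
Step 3: 17.0 × 1.374³ = 44.10
Step 4: 17.0 × 1.374⁴ = 60.59
Step 5: 17.0 × 1.374⁵ = 83.25
Step 6: 17.0 × 1.374⁶ = 114.39
Step 7: 17.0 × 1.374⁷ = 157.17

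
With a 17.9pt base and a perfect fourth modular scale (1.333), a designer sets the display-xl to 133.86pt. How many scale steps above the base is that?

7

1.333ⁿ = 133.86 / 17.9 = 7.4782
n = ln(7.4782) / ln(1.333) = 2.0120 / 0.2874 ≈ 7.00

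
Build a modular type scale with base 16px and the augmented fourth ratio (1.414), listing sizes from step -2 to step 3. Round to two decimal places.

Step -2: 16.0 ÷ 1.414² = 8.00
Step -1: 16.0 ÷ 1.414 = 11.32
Step 0: 16px
Step 1: 16.0 × 1.414 = 22.62
Step 2: 16.0 × 1.414² = 31.99
Step 3: 16.0 × 1.414³ = 45.23

8.00px, 11.32px, 16.00px, 22.62px, 31.99px, 45.23px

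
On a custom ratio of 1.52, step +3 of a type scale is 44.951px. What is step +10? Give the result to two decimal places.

Moving from step +3 to step +10 is 7 steps up, so multiply by r⁷.
44.951 × 1.52⁷ = 44.951 × 18.74585 ≈ 842.645

842.64px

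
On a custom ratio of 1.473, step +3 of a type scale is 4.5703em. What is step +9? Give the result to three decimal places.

46.683em

The gap is 9 − (3) = 6 steps, so the factor is 1.473^6.
4.5703 × 1.473⁶ = 4.5703 × 10.21449 ≈ 46.683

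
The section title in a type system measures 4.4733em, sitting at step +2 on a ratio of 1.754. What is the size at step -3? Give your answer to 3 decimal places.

0.269em

4.4733 ÷ 1.754⁵ = 4.4733 ÷ 16.60152 ≈ 0.269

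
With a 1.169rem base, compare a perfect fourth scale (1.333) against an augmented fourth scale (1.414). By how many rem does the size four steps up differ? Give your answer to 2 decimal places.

Perfect fourth: 1.169 × 1.333⁴ = 3.6909rem
Augmented fourth: 1.169 × 1.414⁴ = 4.6732rem
Difference: 4.6732 − 3.6909 = 0.9823rem

0.98rem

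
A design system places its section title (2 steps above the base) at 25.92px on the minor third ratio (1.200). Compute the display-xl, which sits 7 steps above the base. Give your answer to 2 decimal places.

The gap is 7 − (2) = 5 steps, so the factor is 1.200^5.
25.92 × 1.200⁵ = 25.92 × 2.48832 ≈ 64.497

64.50px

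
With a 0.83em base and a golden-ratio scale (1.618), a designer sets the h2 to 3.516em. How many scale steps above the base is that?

3

1.618ⁿ = 3.516 / 0.83 = 4.2361
n = ln(4.2361) / ln(1.618) = 1.4437 / 0.4812 ≈ 3.00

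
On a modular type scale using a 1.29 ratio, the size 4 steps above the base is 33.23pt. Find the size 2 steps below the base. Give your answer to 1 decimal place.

33.23 ÷ 1.29⁶ = 33.23 ÷ 4.60827 ≈ 7.211

7.2pt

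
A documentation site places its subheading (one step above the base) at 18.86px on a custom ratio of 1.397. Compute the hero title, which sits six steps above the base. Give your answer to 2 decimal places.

Moving from step +1 to step +6 is 5 steps up, so multiply by r⁵.
18.86 × 1.397⁵ = 18.86 × 5.32086 ≈ 100.351

100.35px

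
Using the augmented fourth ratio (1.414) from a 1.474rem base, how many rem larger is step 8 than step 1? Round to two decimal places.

Step 1: 1.474 × 1.414 = 2.0842rem
Step 8: 1.474 × 1.414⁸ = 23.5555rem
Difference: 23.5555 − 2.0842 = 21.4713rem

21.47rem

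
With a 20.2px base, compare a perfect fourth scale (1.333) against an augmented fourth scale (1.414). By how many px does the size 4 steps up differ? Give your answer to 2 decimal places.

Perfect fourth: 20.2 × 1.333⁴ = 63.7782px
Augmented fourth: 20.2 × 1.414⁴ = 80.7512px
Difference: 80.7512 − 63.7782 = 16.9730px

16.97px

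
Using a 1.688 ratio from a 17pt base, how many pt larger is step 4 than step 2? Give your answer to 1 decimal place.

Step 2: 17.0 × 1.688² = 48.439pt
Step 4: 17.0 × 1.688⁴ = 138.019pt
Difference: 138.019 − 48.439 = 89.580pt

89.6pt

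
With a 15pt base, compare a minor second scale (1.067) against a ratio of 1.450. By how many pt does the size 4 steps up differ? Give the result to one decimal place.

Minor second: 15.0 × 1.067⁴ = 19.442pt
At 1.450: 15.0 × 1.450⁴ = 66.308pt
Difference: 66.308 − 19.442 = 46.866pt

46.9pt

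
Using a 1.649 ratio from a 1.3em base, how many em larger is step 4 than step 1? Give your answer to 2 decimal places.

7.47em

Step 1: 1.3 × 1.649 = 2.1437em
Step 4: 1.3 × 1.649⁴ = 9.6123em
Difference: 9.6123 − 2.1437 = 7.4686em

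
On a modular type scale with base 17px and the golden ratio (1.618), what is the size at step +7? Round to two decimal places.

Each step on a modular scale multiplies by the ratio, so the size n steps from the base is base × ratioⁿ.
17.0 × 1.618⁷ = 17.0 × 29.03017 ≈ 493.51

493.51px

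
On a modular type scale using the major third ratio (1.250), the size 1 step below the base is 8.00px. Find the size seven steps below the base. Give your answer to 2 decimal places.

2.10px

8.00 ÷ 1.250⁶ = 8.00 ÷ 3.81470 ≈ 2.097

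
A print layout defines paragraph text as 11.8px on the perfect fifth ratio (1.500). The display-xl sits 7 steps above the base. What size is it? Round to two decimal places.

201.61px

Each step on a modular scale multiplies by the ratio, so the size n steps from the base is base × ratioⁿ.
11.8 × 1.500⁷ = 11.8 × 17.08594 ≈ 201.61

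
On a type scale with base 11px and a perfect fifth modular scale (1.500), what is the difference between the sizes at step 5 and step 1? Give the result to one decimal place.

Step 1: 11.0 × 1.500 = 16.500px
Step 5: 11.0 × 1.500⁵ = 83.531px
Difference: 83.531 − 16.500 = 67.031px

67.0px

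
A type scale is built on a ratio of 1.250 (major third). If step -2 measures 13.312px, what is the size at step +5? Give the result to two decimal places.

13.312 × 1.250⁷ = 13.312 × 4.76837 ≈ 63.477

63.48px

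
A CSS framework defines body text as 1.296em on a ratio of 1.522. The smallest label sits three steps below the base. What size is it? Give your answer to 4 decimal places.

0.3676em

1.296 ÷ 1.522³ = 1.296 ÷ 3.52569 ≈ 0.3676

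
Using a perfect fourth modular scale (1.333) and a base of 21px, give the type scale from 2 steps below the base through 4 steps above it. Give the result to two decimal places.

11.82px, 15.75px, 21.00px, 27.99px, 37.31px, 49.74px, 66.30px

Step -2: 21.0 ÷ 1.333² = 11.82
Step -1: 21.0 ÷ 1.333 = 15.75
Step 0: 21px
Step 1: 21.0 × 1.333 = 27.99
Step 2: 21.0 × 1.333² = 37.31
Step 3: 21.0 × 1.333³ = 49.74
Step 4: 21.0 × 1.333⁴ = 66.30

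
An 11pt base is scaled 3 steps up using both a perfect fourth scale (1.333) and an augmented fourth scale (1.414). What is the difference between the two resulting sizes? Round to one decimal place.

Perfect fourth: 11.0 × 1.333³ = 26.055pt
Augmented fourth: 11.0 × 1.414³ = 31.099pt
Difference: 31.099 − 26.055 = 5.044pt

5.0pt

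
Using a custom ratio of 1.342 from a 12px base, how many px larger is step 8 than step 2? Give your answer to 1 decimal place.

104.6px

Step 2: 12.0 × 1.342² = 21.612px
Step 8: 12.0 × 1.342⁸ = 126.241px
Difference: 126.241 − 21.612 = 104.629px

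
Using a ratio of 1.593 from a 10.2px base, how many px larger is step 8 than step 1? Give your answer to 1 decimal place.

Step 1: 10.2 × 1.593 = 16.249px
Step 8: 10.2 × 1.593⁸ = 422.986px
Difference: 422.986 − 16.249 = 406.737px

406.7px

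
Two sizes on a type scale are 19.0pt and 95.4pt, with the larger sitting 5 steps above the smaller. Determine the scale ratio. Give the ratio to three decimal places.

1.381

The ratio satisfies 19.0 × r⁵ = 95.4, so r = (95.4 / 19.0)^(1/5).
r = 5.0211^(1/5) ≈ 1.3809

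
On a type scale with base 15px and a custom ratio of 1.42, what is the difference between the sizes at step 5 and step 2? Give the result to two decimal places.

Step 2: 15.0 × 1.42² = 30.2460px
Step 5: 15.0 × 1.42⁵ = 86.6030px
Difference: 86.6030 − 30.2460 = 56.3570px

56.36px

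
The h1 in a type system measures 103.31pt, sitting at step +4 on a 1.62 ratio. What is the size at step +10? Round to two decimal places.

Moving from step +4 to step +10 is 6 steps up, so multiply by r⁶.
103.31 × 1.62⁶ = 103.31 × 18.07549 ≈ 1867.379

1867.38pt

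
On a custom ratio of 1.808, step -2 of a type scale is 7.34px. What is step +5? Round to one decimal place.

463.5px

7.34 × 1.808⁷ = 7.34 × 63.15227 ≈ 463.538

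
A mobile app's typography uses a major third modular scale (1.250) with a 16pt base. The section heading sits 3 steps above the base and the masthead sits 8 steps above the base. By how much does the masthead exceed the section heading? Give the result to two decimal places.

Step 3: 16.0 × 1.250³ = 31.2500pt
Step 8: 16.0 × 1.250⁸ = 95.3674pt
Difference: 95.3674 − 31.2500 = 64.1174pt

64.12pt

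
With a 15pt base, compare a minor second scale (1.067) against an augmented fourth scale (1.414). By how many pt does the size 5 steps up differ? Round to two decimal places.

64.04pt

Minor second: 15.0 × 1.067⁵ = 20.7450pt
Augmented fourth: 15.0 × 1.414⁵ = 84.7888pt
Difference: 84.7888 − 20.7450 = 64.0438pt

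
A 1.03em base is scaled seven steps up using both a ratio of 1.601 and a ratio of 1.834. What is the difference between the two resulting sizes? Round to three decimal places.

At 1.601: 1.03 × 1.601⁷ = 27.77004em
At 1.834: 1.03 × 1.834⁷ = 71.88405em
Difference: 71.88405 − 27.77004 = 44.11401em

44.114em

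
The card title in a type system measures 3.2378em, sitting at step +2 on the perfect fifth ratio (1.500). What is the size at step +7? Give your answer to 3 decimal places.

The gap is 7 − (2) = 5 steps, so the factor is 1.500^5.
3.2378 × 1.500⁵ = 3.2378 × 7.59375 ≈ 24.587

24.587em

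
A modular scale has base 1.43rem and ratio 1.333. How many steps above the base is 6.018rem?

1.333ⁿ = 6.018 / 1.43 = 4.2084
n = ln(4.2084) / ln(1.333) = 1.4371 / 0.2874 ≈ 5.00

5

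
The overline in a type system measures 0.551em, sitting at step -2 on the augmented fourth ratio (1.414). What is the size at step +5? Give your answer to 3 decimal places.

The gap is 5 − (-2) = 7 steps, so the factor is 1.414^7.
0.551 × 1.414⁷ = 0.551 × 11.30175 ≈ 6.227

6.227em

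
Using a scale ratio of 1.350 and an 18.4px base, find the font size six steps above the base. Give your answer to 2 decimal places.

Each step on a modular scale multiplies by the ratio, so the size n steps from the base is base × ratioⁿ.
18.4 × 1.350⁶ = 18.4 × 6.05345 ≈ 111.38

111.38px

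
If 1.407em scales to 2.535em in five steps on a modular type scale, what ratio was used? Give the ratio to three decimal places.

1.125

The ratio satisfies 1.407 × r⁵ = 2.535, so r = (2.535 / 1.407)^(1/5).
r = 1.8017^(1/5) ≈ 1.1250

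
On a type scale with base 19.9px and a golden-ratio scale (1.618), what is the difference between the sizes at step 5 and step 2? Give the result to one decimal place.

168.6px

Step 2: 19.9 × 1.618² = 52.097px
Step 5: 19.9 × 1.618⁵ = 220.671px
Difference: 220.671 − 52.097 = 168.574px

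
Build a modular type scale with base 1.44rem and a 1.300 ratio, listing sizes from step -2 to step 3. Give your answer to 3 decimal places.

0.852rem, 1.108rem, 1.440rem, 1.872rem, 2.434rem, 3.164rem

Step -2: 1.44 ÷ 1.300² = 0.852
Step -1: 1.44 ÷ 1.300 = 1.108
Step 0: 1.44rem
Step 1: 1.44 × 1.300 = 1.872
Step 2: 1.44 × 1.300² = 2.434
Step 3: 1.44 × 1.300³ = 3.164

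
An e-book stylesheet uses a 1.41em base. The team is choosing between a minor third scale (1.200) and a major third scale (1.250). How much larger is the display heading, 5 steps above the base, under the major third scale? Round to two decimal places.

0.79em

Minor third: 1.41 × 1.200⁵ = 3.5085em
Major third: 1.41 × 1.250⁵ = 4.3030em
Difference: 4.3030 − 3.5085 = 0.7945em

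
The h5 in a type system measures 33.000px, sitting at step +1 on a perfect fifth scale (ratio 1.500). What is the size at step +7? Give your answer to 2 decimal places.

33.000 × 1.500⁶ = 33.000 × 11.39062 ≈ 375.891

375.89px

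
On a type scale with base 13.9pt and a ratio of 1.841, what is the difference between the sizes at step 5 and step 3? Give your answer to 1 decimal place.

Step 3: 13.9 × 1.841³ = 86.731pt
Step 5: 13.9 × 1.841⁵ = 293.957pt
Difference: 293.957 − 86.731 = 207.226pt

207.2pt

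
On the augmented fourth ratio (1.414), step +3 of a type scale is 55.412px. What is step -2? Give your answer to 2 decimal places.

55.412 ÷ 1.414⁵ = 55.412 ÷ 5.65258 ≈ 9.803

9.80px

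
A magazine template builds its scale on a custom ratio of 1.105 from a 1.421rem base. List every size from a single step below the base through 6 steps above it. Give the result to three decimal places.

1.286rem, 1.421rem, 1.570rem, 1.735rem, 1.917rem, 2.119rem, 2.341rem, 2.587rem

Step -1: 1.421 ÷ 1.105 = 1.286
Step 0: 1.421rem
Step 1: 1.421 × 1.105 = 1.570
Step 2: 1.421 × 1.105² = 1.735
Step 3: 1.421 × 1.105³ = 1.917
Step 4: 1.421 × 1.105⁴ = 2.119
Step 5: 1.421 × 1.105⁵ = 2.341
Step 6: 1.421 × 1.105⁶ = 2.587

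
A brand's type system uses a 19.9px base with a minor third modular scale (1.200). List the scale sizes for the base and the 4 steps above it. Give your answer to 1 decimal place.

Step 0: 19.9px
Step 1: 19.9 × 1.200 = 23.9
Step 2: 19.9 × 1.200² = 28.7
Step 3: 19.9 × 1.200³ = 34.4
Step 4: 19.9 × 1.200⁴ = 41.3

19.9px, 23.9px, 28.7px, 34.4px, 41.3px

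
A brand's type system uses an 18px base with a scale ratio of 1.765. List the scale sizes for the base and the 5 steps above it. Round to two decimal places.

Step 0: 18px
Step 1: 18.0 × 1.765 = 31.77
Step 2: 18.0 × 1.765² = 56.07
Step 3: 18.0 × 1.765³ = 98.97
Step 4: 18.0 × 1.765⁴ = 174.68
Step 5: 18.0 × 1.765⁵ = 308.32

18.00px, 31.77px, 56.07px, 98.97px, 174.68px, 308.32px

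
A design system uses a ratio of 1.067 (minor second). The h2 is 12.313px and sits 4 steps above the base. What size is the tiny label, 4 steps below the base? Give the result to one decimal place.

Moving from step +4 to step -4 is 8 steps down, so divide by r⁸.
12.313 ÷ 1.067⁸ = 12.313 ÷ 1.68002 ≈ 7.329

7.3px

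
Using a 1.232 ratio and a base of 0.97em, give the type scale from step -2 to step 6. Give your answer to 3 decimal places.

0.639em, 0.787em, 0.970em, 1.195em, 1.472em, 1.814em, 2.235em, 2.753em, 3.392em

Step -2: 0.97 ÷ 1.232² = 0.639
Step -1: 0.97 ÷ 1.232 = 0.787
Step 0: 0.97em
Step 1: 0.97 × 1.232 = 1.195
Step 2: 0.97 × 1.232² = 1.472
Step 3: 0.97 × 1.232³ = 1.814
Step 4: 0.97 × 1.232⁴ = 2.235
Step 5: 0.97 × 1.232⁵ = 2.753
Step 6: 0.97 × 1.232⁶ = 3.392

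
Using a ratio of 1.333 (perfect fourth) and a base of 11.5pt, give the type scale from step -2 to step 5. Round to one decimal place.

Step -2: 11.5 ÷ 1.333² = 6.5
Step -1: 11.5 ÷ 1.333 = 8.6
Step 0: 11.5pt
Step 1: 11.5 × 1.333 = 15.3
Step 2: 11.5 × 1.333² = 20.4
Step 3: 11.5 × 1.333³ = 27.2
Step 4: 11.5 × 1.333⁴ = 36.3
Step 5: 11.5 × 1.333⁵ = 48.4

6.5pt, 8.6pt, 11.5pt, 15.3pt, 20.4pt, 27.2pt, 36.3pt, 48.4pt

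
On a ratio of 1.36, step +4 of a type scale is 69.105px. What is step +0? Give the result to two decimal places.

The gap is 0 − (4) = -4 steps, so the factor is 1.36^-4.
69.105 ÷ 1.36⁴ = 69.105 ÷ 3.42102 ≈ 20.200

20.20px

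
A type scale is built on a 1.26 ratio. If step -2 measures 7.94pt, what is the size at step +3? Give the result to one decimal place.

7.94 × 1.26⁵ = 7.94 × 3.17580 ≈ 25.216

25.2pt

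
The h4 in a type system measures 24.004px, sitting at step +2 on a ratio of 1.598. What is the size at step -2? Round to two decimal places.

24.004 ÷ 1.598⁴ = 24.004 ÷ 6.52089 ≈ 3.681

3.68px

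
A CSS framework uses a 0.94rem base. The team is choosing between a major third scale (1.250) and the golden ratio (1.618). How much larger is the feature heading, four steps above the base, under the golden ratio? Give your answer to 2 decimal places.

4.15rem

Major third: 0.94 × 1.250⁴ = 2.2949rem
Golden ratio: 0.94 × 1.618⁴ = 6.4423rem
Difference: 6.4423 − 2.2949 = 4.1474rem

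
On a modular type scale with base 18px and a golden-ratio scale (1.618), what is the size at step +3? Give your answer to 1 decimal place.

18.0 × 1.618³ = 18.0 × 4.23580 ≈ 76.24

76.2px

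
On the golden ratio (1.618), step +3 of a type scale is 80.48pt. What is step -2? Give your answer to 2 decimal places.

80.48 ÷ 1.618⁵ = 80.48 ÷ 11.08901 ≈ 7.258

7.26pt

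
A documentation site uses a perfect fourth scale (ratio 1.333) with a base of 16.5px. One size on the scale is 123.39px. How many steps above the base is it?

1.333ⁿ = 123.39 / 16.5 = 7.4782
n = ln(7.4782) / ln(1.333) = 2.0120 / 0.2874 ≈ 7.00

7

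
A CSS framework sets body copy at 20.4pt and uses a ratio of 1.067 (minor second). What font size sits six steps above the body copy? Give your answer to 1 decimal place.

A modular type scale is a geometric sequence: sizeₙ = base × rⁿ.
20.4 × 1.067⁶ = 20.4 × 1.47566 ≈ 30.10

30.1pt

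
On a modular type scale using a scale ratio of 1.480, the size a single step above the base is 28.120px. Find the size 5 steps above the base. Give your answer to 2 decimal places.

134.92px

28.120 × 1.480⁴ = 28.120 × 4.79785 ≈ 134.916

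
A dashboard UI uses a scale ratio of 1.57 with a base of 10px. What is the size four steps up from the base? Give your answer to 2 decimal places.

60.76px

10.0 × 1.57⁴ = 10.0 × 6.07573 ≈ 60.76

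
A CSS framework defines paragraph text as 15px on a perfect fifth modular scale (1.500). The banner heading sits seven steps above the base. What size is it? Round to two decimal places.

15.0 × 1.500⁷ = 15.0 × 17.08594 ≈ 256.29

256.29px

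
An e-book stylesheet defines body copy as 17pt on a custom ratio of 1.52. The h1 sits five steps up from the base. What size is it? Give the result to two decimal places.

A modular type scale is a geometric sequence: sizeₙ = base × rⁿ.
17.0 × 1.52⁵ = 17.0 × 8.11368 ≈ 137.93

137.93pt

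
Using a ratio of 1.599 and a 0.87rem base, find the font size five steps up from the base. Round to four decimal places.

Each step on a modular scale multiplies by the ratio, so the size n steps from the base is base × ratioⁿ.
0.87 × 1.599⁵ = 0.87 × 10.45303 ≈ 9.0941

9.0941rem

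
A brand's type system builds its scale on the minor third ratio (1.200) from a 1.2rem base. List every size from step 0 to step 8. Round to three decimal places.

Step 0: 1.2rem
Step 1: 1.2 × 1.200 = 1.440
Step 2: 1.2 × 1.200² = 1.728
Step 3: 1.2 × 1.200³ = 2.074
Step 4: 1.2 × 1.200⁴ = 2.488
Step 5: 1.2 × 1.200⁵ = 2.986
Step 6: 1.2 × 1.200⁶ = 3.583
Step 7: 1.2 × 1.200⁷ = 4.300
Step 8: 1.2 × 1.200⁸ = 5.160

1.200rem, 1.440rem, 1.728rem, 2.074rem, 2.488rem, 2.986rem, 3.583rem, 4.300rem, 5.160rem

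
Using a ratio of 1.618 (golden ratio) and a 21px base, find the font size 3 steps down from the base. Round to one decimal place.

5.0px

21.0 ÷ 1.618³ = 21.0 ÷ 4.23580 ≈ 4.96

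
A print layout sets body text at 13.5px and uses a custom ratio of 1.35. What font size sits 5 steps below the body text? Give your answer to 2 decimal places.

Every step multiplies by the scale ratio.
13.5 ÷ 1.35⁵ = 13.5 ÷ 4.48403 ≈ 3.01

3.01px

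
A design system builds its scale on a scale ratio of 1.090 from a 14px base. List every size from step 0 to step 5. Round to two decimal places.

14.00px, 15.26px, 16.63px, 18.13px, 19.76px, 21.54px

Step 0: 14px
Step 1: 14.0 × 1.090 = 15.26
Step 2: 14.0 × 1.090² = 16.63
Step 3: 14.0 × 1.090³ = 18.13
Step 4: 14.0 × 1.090⁴ = 19.76
Step 5: 14.0 × 1.090⁵ = 21.54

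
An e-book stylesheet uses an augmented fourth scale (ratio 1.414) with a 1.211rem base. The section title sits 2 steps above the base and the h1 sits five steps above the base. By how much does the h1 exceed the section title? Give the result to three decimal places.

4.424rem

Step 2: 1.211 × 1.414² = 2.42127rem
Step 5: 1.211 × 1.414⁵ = 6.84528rem
Difference: 6.84528 − 2.42127 = 4.42401rem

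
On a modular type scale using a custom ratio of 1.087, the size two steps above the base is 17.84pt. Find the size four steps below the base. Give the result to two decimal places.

The gap is -4 − (2) = -6 steps, so the factor is 1.087^-6.
17.84 ÷ 1.087⁶ = 17.84 ÷ 1.64959 ≈ 10.815

10.81pt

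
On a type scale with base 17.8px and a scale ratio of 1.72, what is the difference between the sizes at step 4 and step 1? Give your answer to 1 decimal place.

Step 1: 17.8 × 1.72 = 30.616px
Step 4: 17.8 × 1.72⁴ = 155.788px
Difference: 155.788 − 30.616 = 125.172px

125.2px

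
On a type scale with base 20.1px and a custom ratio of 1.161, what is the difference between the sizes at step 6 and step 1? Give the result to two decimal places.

25.89px

Step 1: 20.1 × 1.161 = 23.3361px
Step 6: 20.1 × 1.161⁶ = 49.2254px
Difference: 49.2254 − 23.3361 = 25.8893px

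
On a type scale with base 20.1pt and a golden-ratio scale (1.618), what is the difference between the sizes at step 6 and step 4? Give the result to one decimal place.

Step 4: 20.1 × 1.618⁴ = 137.756pt
Step 6: 20.1 × 1.618⁶ = 360.634pt
Difference: 360.634 − 137.756 = 222.878pt

222.9pt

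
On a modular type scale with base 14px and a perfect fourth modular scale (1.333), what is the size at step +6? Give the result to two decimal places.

14.0 × 1.333⁶ = 14.0 × 5.61023 ≈ 78.54

78.54px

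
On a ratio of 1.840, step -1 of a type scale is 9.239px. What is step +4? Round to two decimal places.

194.86px

Moving from step -1 to step +4 is 5 steps up, so multiply by r⁵.
9.239 × 1.840⁵ = 9.239 × 21.09061 ≈ 194.856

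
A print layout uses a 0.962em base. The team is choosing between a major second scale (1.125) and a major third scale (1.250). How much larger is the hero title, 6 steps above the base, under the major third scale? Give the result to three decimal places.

1.719em

Major second: 0.962 × 1.125⁶ = 1.95025em
Major third: 0.962 × 1.250⁶ = 3.66974em
Difference: 3.66974 − 1.95025 = 1.71949em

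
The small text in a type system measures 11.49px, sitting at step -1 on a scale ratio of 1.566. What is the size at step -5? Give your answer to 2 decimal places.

1.91px

11.49 ÷ 1.566⁴ = 11.49 ÷ 6.01405 ≈ 1.911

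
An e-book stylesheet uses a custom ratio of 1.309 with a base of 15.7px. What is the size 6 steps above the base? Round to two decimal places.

78.98px

15.7 × 1.309⁶ = 15.7 × 5.03081 ≈ 78.98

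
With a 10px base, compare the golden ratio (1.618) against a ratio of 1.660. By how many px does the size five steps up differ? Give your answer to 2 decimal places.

Golden ratio: 10.0 × 1.618⁵ = 110.8901px
At 1.660: 10.0 × 1.660⁵ = 126.0493px
Difference: 126.0493 − 110.8901 = 15.1592px

15.16px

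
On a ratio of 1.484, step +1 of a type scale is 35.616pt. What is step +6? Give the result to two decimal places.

35.616 × 1.484⁵ = 35.616 × 7.19730 ≈ 256.339

256.34pt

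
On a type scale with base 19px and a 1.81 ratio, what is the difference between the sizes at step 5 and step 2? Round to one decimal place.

Step 2: 19.0 × 1.81² = 62.246px
Step 5: 19.0 × 1.81⁵ = 369.102px
Difference: 369.102 − 62.246 = 306.856px

306.9px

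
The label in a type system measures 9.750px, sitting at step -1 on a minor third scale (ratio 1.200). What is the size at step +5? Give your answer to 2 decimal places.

9.750 × 1.200⁶ = 9.750 × 2.98598 ≈ 29.113

29.11px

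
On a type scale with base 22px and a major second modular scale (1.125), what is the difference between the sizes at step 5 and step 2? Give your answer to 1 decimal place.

Step 2: 22.0 × 1.125² = 27.844px
Step 5: 22.0 × 1.125⁵ = 39.645px
Difference: 39.645 − 27.844 = 11.801px

11.8px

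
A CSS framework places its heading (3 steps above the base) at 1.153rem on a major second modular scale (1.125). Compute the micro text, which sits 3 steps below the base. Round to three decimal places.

Moving from step +3 to step -3 is 6 steps down, so divide by r⁶.
1.153 ÷ 1.125⁶ = 1.153 ÷ 2.02729 ≈ 0.569

0.569rem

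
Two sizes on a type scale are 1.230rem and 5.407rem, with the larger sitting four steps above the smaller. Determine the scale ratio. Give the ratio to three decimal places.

1.448

r⁴ = 5.407 / 1.230, so r = (5.407/1.230)^(1/4).
r = 4.3959^(1/4) ≈ 1.4480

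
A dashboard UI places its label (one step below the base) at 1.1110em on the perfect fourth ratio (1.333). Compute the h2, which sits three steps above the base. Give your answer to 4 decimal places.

1.1110 × 1.333⁴ = 1.1110 × 3.15733 ≈ 3.5078

3.5078em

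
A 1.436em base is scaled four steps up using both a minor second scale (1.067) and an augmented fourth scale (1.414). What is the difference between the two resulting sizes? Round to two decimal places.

3.88em

Minor second: 1.436 × 1.067⁴ = 1.8613em
Augmented fourth: 1.436 × 1.414⁴ = 5.7405em
Difference: 5.7405 − 1.8613 = 3.8792em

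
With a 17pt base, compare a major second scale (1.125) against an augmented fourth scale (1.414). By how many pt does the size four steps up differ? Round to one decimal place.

Major second: 17.0 × 1.125⁴ = 27.231pt
Augmented fourth: 17.0 × 1.414⁴ = 67.959pt
Difference: 67.959 − 27.231 = 40.728pt

40.7pt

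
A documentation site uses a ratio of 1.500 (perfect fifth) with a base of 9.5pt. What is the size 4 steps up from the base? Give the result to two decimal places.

48.09pt

9.5 × 1.500⁴ = 9.5 × 5.06250 ≈ 48.09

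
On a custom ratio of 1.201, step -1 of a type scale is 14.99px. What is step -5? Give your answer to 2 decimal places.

7.20px

Moving from step -1 to step -5 is 4 steps down, so divide by r⁴.
14.99 ÷ 1.201⁴ = 14.99 ÷ 2.08052 ≈ 7.205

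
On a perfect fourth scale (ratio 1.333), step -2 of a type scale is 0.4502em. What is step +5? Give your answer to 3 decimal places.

Moving from step -2 to step +5 is 7 steps up, so multiply by r⁷.
0.4502 × 1.333⁷ = 0.4502 × 7.47844 ≈ 3.367

3.367em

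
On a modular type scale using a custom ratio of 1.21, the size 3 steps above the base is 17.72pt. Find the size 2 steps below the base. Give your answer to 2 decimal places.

17.72 ÷ 1.21⁵ = 17.72 ÷ 2.59374 ≈ 6.832

6.83pt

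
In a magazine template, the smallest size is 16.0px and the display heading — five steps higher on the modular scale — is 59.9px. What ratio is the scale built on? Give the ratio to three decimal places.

1.302

r⁵ = 59.9 / 16.0, so r = (59.9/16.0)^(1/5).
r = 3.7437^(1/5) ≈ 1.3022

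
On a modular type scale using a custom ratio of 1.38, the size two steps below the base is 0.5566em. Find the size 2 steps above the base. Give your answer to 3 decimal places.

2.019em

The gap is 2 − (-2) = 4 steps, so the factor is 1.38^4.
0.5566 × 1.38⁴ = 0.5566 × 3.62674 ≈ 2.019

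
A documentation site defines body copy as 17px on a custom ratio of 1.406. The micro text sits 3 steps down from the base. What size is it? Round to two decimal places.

A modular type scale is a geometric sequence: sizeₙ = base × rⁿ.
17.0 ÷ 1.406³ = 17.0 ÷ 2.77943 ≈ 6.12

6.12px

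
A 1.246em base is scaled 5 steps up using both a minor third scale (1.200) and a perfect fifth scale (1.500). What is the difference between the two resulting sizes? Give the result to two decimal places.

6.36em

Minor third: 1.246 × 1.200⁵ = 3.1004em
Perfect fifth: 1.246 × 1.500⁵ = 9.4618em
Difference: 9.4618 − 3.1004 = 6.3614em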